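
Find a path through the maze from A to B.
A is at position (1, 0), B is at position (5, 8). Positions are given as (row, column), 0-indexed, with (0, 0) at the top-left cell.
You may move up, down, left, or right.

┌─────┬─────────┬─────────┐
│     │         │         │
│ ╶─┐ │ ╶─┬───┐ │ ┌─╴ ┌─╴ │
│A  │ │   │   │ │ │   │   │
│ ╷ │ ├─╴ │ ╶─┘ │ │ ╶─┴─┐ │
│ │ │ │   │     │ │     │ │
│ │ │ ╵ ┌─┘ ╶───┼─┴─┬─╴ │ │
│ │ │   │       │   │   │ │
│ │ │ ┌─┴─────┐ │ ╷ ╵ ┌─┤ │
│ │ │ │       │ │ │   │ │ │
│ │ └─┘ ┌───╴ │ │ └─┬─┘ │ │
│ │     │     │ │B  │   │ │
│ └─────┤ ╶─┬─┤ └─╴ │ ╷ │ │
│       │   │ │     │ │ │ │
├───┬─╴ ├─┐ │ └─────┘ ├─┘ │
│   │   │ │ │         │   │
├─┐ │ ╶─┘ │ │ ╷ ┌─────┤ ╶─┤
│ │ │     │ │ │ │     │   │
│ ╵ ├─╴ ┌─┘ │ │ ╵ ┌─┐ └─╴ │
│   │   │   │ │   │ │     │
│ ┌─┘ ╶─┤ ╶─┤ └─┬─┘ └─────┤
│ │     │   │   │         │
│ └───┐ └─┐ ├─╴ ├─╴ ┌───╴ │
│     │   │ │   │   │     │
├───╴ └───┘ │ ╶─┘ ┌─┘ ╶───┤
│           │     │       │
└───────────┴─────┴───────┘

Finding the shortest path from (1, 0) to (5, 8):
Path length: 30 steps
Directions: up → right → right → down → down → down → right → up → right → up → left → up → right → right → right → right → down → down → left → left → down → right → right → down → down → down → right → right → up → left

Solution:

┌─────┬─────────┬─────────┐
│↱ → ↓│↱ → → → ↓│         │
│ ╶─┐ │ ╶─┬───┐ │ ┌─╴ ┌─╴ │
│A  │↓│↑ ↰│   │↓│ │   │   │
│ ╷ │ ├─╴ │ ╶─┘ │ │ ╶─┴─┐ │
│ │ │↓│↱ ↑│↓ ← ↲│ │     │ │
│ │ │ ╵ ┌─┘ ╶───┼─┴─┬─╴ │ │
│ │ │↳ ↑│  ↳ → ↓│   │   │ │
│ │ │ ┌─┴─────┐ │ ╷ ╵ ┌─┤ │
│ │ │ │       │↓│ │   │ │ │
│ │ └─┘ ┌───╴ │ │ └─┬─┘ │ │
│ │     │     │↓│B ↰│   │ │
│ └─────┤ ╶─┬─┤ └─╴ │ ╷ │ │
│       │   │ │↳ → ↑│ │ │ │
├───┬─╴ ├─┐ │ └─────┘ ├─┘ │
│   │   │ │ │         │   │
├─┐ │ ╶─┘ │ │ ╷ ┌─────┤ ╶─┤
│ │ │     │ │ │ │     │   │
│ ╵ ├─╴ ┌─┘ │ │ ╵ ┌─┐ └─╴ │
│   │   │   │ │   │ │     │
│ ┌─┘ ╶─┤ ╶─┤ └─┬─┘ └─────┤
│ │     │   │   │         │
│ └───┐ └─┐ ├─╴ ├─╴ ┌───╴ │
│     │   │ │   │   │     │
├───╴ └───┘ │ ╶─┘ ┌─┘ ╶───┤
│           │     │       │
└───────────┴─────┴───────┘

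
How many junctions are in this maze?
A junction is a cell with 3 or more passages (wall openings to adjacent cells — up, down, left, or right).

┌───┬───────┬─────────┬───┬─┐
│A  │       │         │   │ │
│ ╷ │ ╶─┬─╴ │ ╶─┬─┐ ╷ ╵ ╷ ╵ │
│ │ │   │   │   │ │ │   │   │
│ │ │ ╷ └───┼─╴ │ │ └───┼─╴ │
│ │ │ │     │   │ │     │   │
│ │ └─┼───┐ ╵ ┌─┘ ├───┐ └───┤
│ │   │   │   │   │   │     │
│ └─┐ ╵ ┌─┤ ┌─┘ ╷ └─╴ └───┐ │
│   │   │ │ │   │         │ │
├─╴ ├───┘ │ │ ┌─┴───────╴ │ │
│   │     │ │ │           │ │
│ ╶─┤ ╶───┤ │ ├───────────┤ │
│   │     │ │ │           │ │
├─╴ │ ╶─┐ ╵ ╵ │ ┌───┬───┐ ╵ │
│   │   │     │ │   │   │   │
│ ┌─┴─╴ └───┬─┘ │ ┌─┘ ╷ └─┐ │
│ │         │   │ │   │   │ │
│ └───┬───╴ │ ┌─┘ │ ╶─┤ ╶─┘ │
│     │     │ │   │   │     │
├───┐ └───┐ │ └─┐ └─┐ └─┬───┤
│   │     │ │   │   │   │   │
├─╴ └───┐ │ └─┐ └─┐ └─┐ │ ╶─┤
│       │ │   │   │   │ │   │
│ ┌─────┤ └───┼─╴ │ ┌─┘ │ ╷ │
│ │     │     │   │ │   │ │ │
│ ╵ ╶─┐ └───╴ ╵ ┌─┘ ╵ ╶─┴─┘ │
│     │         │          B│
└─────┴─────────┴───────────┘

Checking each cell for number of passages:

Junctions found (3+ passages):
  (0, 9): 3 passages
  (1, 2): 3 passages
  (1, 13): 3 passages
  (3, 5): 3 passages
  (3, 8): 3 passages
  (4, 10): 3 passages
  (6, 2): 3 passages
  (7, 5): 3 passages
  (7, 13): 3 passages
  (8, 3): 3 passages
  (8, 11): 3 passages
  (9, 5): 3 passages
  (9, 8): 3 passages
  (11, 1): 3 passages
  (11, 9): 3 passages
  (11, 12): 3 passages
  (13, 1): 3 passages
  (13, 6): 3 passages
  (13, 9): 3 passages
  (13, 10): 3 passages
Total junctions: 20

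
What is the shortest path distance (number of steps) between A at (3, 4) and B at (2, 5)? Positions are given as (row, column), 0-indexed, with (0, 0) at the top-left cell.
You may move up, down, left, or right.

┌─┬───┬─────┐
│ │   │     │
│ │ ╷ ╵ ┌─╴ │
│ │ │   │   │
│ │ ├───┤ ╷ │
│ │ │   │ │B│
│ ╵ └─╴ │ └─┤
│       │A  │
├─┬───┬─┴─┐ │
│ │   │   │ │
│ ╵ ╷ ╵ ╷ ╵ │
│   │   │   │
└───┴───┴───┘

Finding path from (3, 4) to (2, 5):
Path: (3,4) → (2,4) → (1,4) → (1,5) → (2,5)
Distance: 4 steps

Solution:

┌─┬───┬─────┐
│ │   │     │
│ │ ╷ ╵ ┌─╴ │
│ │ │   │↱ ↓│
│ │ ├───┤ ╷ │
│ │ │   │↑│B│
│ ╵ └─╴ │ └─┤
│       │A  │
├─┬───┬─┴─┐ │
│ │   │   │ │
│ ╵ ╷ ╵ ╷ ╵ │
│   │   │   │
└───┴───┴───┘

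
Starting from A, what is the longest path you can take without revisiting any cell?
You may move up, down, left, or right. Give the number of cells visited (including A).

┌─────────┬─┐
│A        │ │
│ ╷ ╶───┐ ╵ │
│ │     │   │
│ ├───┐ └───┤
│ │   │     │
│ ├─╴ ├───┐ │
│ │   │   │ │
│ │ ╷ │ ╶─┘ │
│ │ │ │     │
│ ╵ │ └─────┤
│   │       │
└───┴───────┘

Finding longest simple path using DFS:
Start: (0, 0)
Longest path visits 15 cells
Path: A → down → down → down → down → down → right → up → up → right → down → down → right → right → right

Solution:

┌─────────┬─┐
│A        │ │
│ ╷ ╶───┐ ╵ │
│↓│     │   │
│ ├───┐ └───┤
│↓│   │     │
│ ├─╴ ├───┐ │
│↓│↱ ↓│   │ │
│ │ ╷ │ ╶─┘ │
│↓│↑│↓│     │
│ ╵ │ └─────┤
│↳ ↑│↳ → → B│
└───┴───────┘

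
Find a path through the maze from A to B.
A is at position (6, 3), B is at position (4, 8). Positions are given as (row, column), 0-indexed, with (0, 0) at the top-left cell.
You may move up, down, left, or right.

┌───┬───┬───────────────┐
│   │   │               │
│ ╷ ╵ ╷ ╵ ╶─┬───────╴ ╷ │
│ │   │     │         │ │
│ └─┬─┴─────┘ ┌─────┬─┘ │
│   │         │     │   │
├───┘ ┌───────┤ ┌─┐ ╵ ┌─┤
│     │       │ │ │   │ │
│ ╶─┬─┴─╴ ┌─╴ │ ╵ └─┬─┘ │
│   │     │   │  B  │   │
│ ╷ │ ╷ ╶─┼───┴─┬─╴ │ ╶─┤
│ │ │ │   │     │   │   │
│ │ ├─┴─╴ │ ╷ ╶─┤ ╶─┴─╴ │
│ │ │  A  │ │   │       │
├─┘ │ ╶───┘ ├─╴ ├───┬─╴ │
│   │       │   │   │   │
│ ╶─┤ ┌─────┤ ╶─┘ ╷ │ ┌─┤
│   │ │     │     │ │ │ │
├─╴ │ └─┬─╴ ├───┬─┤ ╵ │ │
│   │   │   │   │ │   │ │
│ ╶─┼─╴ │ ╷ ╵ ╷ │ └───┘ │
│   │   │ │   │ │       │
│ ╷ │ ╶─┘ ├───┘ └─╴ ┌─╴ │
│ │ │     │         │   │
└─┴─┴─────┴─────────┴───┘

Finding the shortest path from (6, 3) to (4, 8):
Path length: 31 steps
Directions: left → down → right → right → right → up → up → right → down → right → down → left → down → right → right → up → right → down → down → right → up → up → right → up → left → left → left → up → right → up → left

Solution:

┌───┬───┬───────────────┐
│   │   │               │
│ ╷ ╵ ╷ ╵ ╶─┬───────╴ ╷ │
│ │   │     │         │ │
│ └─┬─┴─────┘ ┌─────┬─┘ │
│   │         │     │   │
├───┘ ┌───────┤ ┌─┐ ╵ ┌─┤
│     │       │ │ │   │ │
│ ╶─┬─┴─╴ ┌─╴ │ ╵ └─┬─┘ │
│   │     │   │  B ↰│   │
│ ╷ │ ╷ ╶─┼───┴─┬─╴ │ ╶─┤
│ │ │ │   │↱ ↓  │↱ ↑│   │
│ │ ├─┴─╴ │ ╷ ╶─┤ ╶─┴─╴ │
│ │ │↓ A  │↑│↳ ↓│↑ ← ← ↰│
├─┘ │ ╶───┘ ├─╴ ├───┬─╴ │
│   │↳ → → ↑│↓ ↲│↱ ↓│↱ ↑│
│ ╶─┤ ┌─────┤ ╶─┘ ╷ │ ┌─┤
│   │ │     │↳ → ↑│↓│↑│ │
├─╴ │ └─┬─╴ ├───┬─┤ ╵ │ │
│   │   │   │   │ │↳ ↑│ │
│ ╶─┼─╴ │ ╷ ╵ ╷ │ └───┘ │
│   │   │ │   │ │       │
│ ╷ │ ╶─┘ ├───┘ └─╴ ┌─╴ │
│ │ │     │         │   │
└─┴─┴─────┴─────────┴───┘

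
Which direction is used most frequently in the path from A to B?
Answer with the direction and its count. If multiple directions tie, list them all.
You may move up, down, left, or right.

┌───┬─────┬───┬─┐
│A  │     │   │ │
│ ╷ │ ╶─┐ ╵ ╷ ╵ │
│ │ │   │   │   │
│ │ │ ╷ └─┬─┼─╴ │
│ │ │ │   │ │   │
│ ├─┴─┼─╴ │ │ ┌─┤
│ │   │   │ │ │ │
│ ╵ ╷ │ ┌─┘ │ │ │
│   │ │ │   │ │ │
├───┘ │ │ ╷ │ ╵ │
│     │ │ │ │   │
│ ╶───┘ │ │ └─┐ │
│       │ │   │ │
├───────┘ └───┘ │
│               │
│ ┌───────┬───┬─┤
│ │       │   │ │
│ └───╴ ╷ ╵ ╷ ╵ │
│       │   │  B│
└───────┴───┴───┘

Directions: down, down, down, down, right, up, right, down, down, left, left, down, right, right, right, up, up, up, right, up, left, up, left, up, right, right, down, right, up, right, down, right, down, left, down, down, down, right, down, down, left, left, left, left, left, left, left, down, down, right, right, right, up, right, down, right, up, right, down, right
Counts: {'down': 19, 'right': 19, 'up': 10, 'left': 12}
Most common: down and right (tied at 19 times each)

Solution:

┌───┬─────┬───┬─┐
│A  │↱ → ↓│↱ ↓│ │
│ ╷ │ ╶─┐ ╵ ╷ ╵ │
│↓│ │↑ ↰│↳ ↑│↳ ↓│
│ │ │ ╷ └─┬─┼─╴ │
│↓│ │ │↑ ↰│ │↓ ↲│
│ ├─┴─┼─╴ │ │ ┌─┤
│↓│↱ ↓│↱ ↑│ │↓│ │
│ ╵ ╷ │ ┌─┘ │ │ │
│↳ ↑│↓│↑│   │↓│ │
├───┘ │ │ ╷ │ ╵ │
│↓ ← ↲│↑│ │ │↳ ↓│
│ ╶───┘ │ │ └─┐ │
│↳ → → ↑│ │   │↓│
├───────┘ └───┘ │
│↓ ← ← ← ← ← ← ↲│
│ ┌───────┬───┬─┤
│↓│    ↱ ↓│↱ ↓│ │
│ └───╴ ╷ ╵ ╷ ╵ │
│↳ → → ↑│↳ ↑│↳ B│
└───────┴───┴───┘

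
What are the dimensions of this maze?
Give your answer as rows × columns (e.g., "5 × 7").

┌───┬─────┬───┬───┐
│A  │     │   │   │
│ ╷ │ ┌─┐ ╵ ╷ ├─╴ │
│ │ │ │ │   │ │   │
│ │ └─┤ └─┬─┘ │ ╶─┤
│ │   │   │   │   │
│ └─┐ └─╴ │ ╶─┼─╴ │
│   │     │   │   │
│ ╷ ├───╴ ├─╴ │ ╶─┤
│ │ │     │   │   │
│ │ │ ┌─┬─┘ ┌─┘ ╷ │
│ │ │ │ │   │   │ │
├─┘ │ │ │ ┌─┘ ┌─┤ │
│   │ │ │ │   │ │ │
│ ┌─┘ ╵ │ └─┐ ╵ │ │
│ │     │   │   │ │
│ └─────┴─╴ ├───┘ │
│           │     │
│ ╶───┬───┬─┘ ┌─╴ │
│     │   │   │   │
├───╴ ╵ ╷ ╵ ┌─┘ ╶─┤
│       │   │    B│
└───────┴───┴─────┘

Counting the maze dimensions:
Rows (vertical): 11
Columns (horizontal): 9
Dimensions: 11 × 9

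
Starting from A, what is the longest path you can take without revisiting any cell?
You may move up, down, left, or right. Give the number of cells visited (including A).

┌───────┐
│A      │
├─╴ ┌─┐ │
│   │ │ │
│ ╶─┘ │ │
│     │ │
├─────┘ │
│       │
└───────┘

Finding longest simple path using DFS:
Start: (0, 0)
Longest path visits 10 cells
Path: A → right → right → right → down → down → down → left → left → left

Solution:

┌───────┐
│A → → ↓│
├─╴ ┌─┐ │
│   │ │↓│
│ ╶─┘ │ │
│     │↓│
├─────┘ │
│B ← ← ↲│
└───────┘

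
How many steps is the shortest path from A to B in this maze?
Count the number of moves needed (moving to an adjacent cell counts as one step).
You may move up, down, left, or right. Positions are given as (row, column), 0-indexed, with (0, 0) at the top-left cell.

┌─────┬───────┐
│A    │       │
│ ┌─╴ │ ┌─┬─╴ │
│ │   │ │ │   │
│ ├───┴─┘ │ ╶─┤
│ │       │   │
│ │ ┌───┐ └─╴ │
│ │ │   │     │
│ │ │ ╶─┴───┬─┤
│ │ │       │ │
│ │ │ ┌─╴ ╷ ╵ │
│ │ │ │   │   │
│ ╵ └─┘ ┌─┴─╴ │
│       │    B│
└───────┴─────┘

Using BFS to find shortest path:
Start: (0, 0), End: (6, 6)
Path found:
(0,0) → (1,0) → (2,0) → (3,0) → (4,0) → (5,0) → (6,0) → (6,1) → (6,2) → (6,3) → (5,3) → (5,4) → (4,4) → (4,5) → (5,5) → (5,6) → (6,6)
Number of steps: 16

Solution:

┌─────┬───────┐
│A    │       │
│ ┌─╴ │ ┌─┬─╴ │
│↓│   │ │ │   │
│ ├───┴─┘ │ ╶─┤
│↓│       │   │
│ │ ┌───┐ └─╴ │
│↓│ │   │     │
│ │ │ ╶─┴───┬─┤
│↓│ │    ↱ ↓│ │
│ │ │ ┌─╴ ╷ ╵ │
│↓│ │ │↱ ↑│↳ ↓│
│ ╵ └─┘ ┌─┴─╴ │
│↳ → → ↑│    B│
└───────┴─────┘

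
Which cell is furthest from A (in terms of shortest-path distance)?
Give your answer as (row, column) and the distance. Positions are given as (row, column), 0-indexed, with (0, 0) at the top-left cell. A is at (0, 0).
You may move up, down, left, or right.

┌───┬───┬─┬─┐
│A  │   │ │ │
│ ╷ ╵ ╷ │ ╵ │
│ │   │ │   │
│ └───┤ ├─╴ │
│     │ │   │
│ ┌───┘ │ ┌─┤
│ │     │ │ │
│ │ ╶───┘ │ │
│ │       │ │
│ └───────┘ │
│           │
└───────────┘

Computing BFS distances from A to all cells:
Furthest cell: (0, 4)
Distance: 20 steps

Path from A to the furthest cell:

┌───┬───┬─┬─┐
│A ↓│↱ ↓│B│ │
│ ╷ ╵ ╷ │ ╵ │
│ │↳ ↑│↓│↑ ↰│
│ └───┤ ├─╴ │
│     │↓│↱ ↑│
│ ┌───┘ │ ┌─┤
│ │↓ ← ↲│↑│ │
│ │ ╶───┘ │ │
│ │↳ → → ↑│ │
│ └───────┘ │
│           │
└───────────┘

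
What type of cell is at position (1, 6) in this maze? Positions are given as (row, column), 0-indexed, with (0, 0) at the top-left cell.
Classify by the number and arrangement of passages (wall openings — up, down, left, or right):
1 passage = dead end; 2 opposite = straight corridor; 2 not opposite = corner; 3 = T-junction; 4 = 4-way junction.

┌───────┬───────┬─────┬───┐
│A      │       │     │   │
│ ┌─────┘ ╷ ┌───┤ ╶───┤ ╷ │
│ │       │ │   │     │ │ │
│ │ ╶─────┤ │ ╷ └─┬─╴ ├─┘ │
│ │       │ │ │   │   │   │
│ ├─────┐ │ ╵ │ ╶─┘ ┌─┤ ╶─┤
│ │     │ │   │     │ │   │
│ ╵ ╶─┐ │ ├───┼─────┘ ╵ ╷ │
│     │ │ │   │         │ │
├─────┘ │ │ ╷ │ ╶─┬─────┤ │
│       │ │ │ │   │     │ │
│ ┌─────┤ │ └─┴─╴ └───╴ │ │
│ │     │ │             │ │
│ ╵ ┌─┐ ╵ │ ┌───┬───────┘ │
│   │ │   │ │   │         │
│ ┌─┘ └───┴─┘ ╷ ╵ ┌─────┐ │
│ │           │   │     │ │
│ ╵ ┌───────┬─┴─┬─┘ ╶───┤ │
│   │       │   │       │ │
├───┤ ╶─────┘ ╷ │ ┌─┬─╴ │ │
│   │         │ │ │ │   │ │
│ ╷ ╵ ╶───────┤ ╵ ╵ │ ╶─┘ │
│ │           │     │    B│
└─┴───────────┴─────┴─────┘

Checking cell at (1, 6):
Number of passages: 2
Cell type: corner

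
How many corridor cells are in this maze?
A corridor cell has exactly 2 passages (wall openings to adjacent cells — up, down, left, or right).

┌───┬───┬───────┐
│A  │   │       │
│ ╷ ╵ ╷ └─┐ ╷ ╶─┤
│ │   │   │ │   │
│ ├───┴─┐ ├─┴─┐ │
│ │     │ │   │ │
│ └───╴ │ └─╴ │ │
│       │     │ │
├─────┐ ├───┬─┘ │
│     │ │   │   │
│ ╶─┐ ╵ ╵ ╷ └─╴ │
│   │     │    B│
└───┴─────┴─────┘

Counting cells with exactly 2 passages:
Total corridor cells: 36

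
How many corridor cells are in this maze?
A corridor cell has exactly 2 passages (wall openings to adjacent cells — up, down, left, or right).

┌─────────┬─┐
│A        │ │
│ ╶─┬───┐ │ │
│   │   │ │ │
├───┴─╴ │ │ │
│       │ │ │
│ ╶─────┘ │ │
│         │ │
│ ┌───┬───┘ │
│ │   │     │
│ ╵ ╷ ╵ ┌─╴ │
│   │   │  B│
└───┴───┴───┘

Counting cells with exactly 2 passages:
Total corridor cells: 30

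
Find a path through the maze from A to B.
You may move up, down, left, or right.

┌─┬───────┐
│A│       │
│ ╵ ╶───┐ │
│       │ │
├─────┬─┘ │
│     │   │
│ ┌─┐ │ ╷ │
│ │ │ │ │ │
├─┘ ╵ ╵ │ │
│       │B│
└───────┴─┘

Finding the shortest path through the maze:
Path length: 10 steps
Directions: down → right → up → right → right → right → down → down → down → down

Solution:

┌─┬───────┐
│A│↱ → → ↓│
│ ╵ ╶───┐ │
│↳ ↑    │↓│
├─────┬─┘ │
│     │  ↓│
│ ┌─┐ │ ╷ │
│ │ │ │ │↓│
├─┘ ╵ ╵ │ │
│       │B│
└───────┴─┘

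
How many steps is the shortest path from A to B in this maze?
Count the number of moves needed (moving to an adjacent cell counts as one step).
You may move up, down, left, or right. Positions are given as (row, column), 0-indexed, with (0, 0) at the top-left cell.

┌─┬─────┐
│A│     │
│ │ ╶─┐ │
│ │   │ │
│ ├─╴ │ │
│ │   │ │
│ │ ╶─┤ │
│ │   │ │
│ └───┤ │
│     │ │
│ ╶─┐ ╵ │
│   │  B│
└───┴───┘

Using BFS to find shortest path:
Start: (0, 0), End: (5, 3)
Path found:
(0,0) → (1,0) → (2,0) → (3,0) → (4,0) → (4,1) → (4,2) → (5,2) → (5,3)
Number of steps: 8

Solution:

┌─┬─────┐
│A│     │
│ │ ╶─┐ │
│↓│   │ │
│ ├─╴ │ │
│↓│   │ │
│ │ ╶─┤ │
│↓│   │ │
│ └───┤ │
│↳ → ↓│ │
│ ╶─┐ ╵ │
│   │↳ B│
└───┴───┘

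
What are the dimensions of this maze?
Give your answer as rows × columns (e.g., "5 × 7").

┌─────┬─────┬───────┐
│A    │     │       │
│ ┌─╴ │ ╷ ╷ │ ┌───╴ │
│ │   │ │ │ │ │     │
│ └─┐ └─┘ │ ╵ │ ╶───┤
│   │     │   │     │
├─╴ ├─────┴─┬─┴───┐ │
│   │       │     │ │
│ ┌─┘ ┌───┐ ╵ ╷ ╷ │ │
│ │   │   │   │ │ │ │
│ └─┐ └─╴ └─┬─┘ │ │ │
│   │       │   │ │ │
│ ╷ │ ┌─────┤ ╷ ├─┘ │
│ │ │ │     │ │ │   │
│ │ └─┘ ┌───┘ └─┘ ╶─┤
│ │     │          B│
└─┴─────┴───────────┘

Counting the maze dimensions:
Rows (vertical): 8
Columns (horizontal): 10
Dimensions: 8 × 10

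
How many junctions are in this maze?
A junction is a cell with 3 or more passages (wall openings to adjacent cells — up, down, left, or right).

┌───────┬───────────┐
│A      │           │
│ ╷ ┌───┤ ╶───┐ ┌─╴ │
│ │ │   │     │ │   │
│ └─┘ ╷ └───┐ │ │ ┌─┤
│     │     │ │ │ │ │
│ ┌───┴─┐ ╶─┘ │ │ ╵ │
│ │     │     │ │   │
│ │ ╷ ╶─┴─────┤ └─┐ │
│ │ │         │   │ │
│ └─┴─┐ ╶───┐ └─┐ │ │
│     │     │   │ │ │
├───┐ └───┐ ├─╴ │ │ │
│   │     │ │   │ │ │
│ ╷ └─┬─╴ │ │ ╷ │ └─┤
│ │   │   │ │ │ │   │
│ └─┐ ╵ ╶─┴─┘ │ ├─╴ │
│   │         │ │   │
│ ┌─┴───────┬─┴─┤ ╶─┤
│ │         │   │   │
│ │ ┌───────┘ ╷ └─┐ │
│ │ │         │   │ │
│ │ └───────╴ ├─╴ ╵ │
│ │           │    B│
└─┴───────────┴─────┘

Checking each cell for number of passages:

Junctions found (3+ passages):
  (0, 1): 3 passages
  (0, 7): 3 passages
  (2, 0): 3 passages
  (2, 4): 3 passages
  (3, 2): 3 passages
  (3, 9): 3 passages
  (4, 3): 3 passages
  (6, 7): 3 passages
  (8, 0): 3 passages
  (8, 3): 3 passages
  (10, 6): 3 passages
  (11, 8): 3 passages
Total junctions: 12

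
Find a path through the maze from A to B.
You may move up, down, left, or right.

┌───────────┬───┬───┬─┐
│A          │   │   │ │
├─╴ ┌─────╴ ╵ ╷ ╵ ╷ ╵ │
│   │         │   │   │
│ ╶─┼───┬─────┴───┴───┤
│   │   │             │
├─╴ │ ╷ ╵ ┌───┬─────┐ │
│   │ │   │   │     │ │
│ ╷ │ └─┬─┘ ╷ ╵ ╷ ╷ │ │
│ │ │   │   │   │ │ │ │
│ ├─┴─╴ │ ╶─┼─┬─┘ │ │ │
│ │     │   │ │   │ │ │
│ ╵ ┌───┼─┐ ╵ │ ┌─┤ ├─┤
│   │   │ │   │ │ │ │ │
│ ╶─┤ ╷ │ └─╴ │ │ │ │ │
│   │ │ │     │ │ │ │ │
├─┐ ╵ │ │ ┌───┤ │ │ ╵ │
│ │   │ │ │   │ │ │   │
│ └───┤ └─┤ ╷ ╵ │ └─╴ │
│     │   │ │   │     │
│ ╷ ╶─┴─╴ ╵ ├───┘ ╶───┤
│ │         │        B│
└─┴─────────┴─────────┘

Finding the shortest path through the maze:
Path length: 48 steps
Directions: right → down → left → down → right → down → left → down → down → down → down → right → down → right → up → up → right → down → down → down → right → down → right → up → up → right → down → right → up → up → up → up → right → up → up → right → down → down → down → down → down → right → down → left → left → down → right → right

Solution:

┌───────────┬───┬───┬─┐
│A ↓        │   │   │ │
├─╴ ┌─────╴ ╵ ╷ ╵ ╷ ╵ │
│↓ ↲│         │   │   │
│ ╶─┼───┬─────┴───┴───┤
│↳ ↓│   │             │
├─╴ │ ╷ ╵ ┌───┬─────┐ │
│↓ ↲│ │   │   │  ↱ ↓│ │
│ ╷ │ └─┬─┘ ╷ ╵ ╷ ╷ │ │
│↓│ │   │   │   │↑│↓│ │
│ ├─┴─╴ │ ╶─┼─┬─┘ │ │ │
│↓│     │   │ │↱ ↑│↓│ │
│ ╵ ┌───┼─┐ ╵ │ ┌─┤ ├─┤
│↓  │↱ ↓│ │   │↑│ │↓│ │
│ ╶─┤ ╷ │ └─╴ │ │ │ │ │
│↳ ↓│↑│↓│     │↑│ │↓│ │
├─┐ ╵ │ │ ┌───┤ │ │ ╵ │
│ │↳ ↑│↓│ │↱ ↓│↑│ │↳ ↓│
│ └───┤ └─┤ ╷ ╵ │ └─╴ │
│     │↳ ↓│↑│↳ ↑│↓ ← ↲│
│ ╷ ╶─┴─╴ ╵ ├───┘ ╶───┤
│ │      ↳ ↑│    ↳ → B│
└─┴─────────┴─────────┘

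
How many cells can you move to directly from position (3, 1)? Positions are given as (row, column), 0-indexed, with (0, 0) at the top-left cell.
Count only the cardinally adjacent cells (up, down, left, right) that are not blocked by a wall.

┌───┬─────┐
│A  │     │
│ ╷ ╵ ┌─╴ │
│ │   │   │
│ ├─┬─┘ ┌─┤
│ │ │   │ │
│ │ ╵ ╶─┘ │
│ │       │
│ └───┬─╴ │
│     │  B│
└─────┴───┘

Checking passable neighbors of (3, 1):
Neighbors: (2, 1), (3, 2)
Count: 2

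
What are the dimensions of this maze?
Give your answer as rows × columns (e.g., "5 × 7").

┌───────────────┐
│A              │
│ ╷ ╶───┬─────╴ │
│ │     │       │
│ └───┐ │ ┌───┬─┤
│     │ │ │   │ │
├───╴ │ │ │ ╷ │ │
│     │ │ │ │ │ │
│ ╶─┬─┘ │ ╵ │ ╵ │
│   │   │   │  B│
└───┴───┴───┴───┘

Counting the maze dimensions:
Rows (vertical): 5
Columns (horizontal): 8
Dimensions: 5 × 8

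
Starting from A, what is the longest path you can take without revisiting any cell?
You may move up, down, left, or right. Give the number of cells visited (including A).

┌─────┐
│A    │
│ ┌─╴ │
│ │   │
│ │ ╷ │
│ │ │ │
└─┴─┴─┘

Finding longest simple path using DFS:
Start: (0, 0)
Longest path visits 6 cells
Path: A → right → right → down → left → down

Solution:

┌─────┐
│A → ↓│
│ ┌─╴ │
│ │↓ ↲│
│ │ ╷ │
│ │B│ │
└─┴─┴─┘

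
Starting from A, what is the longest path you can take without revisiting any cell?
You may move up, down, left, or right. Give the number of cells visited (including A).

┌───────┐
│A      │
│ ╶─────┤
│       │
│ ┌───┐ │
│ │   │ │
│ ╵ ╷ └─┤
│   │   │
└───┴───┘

Finding longest simple path using DFS:
Start: (0, 0)
Longest path visits 9 cells
Path: A → down → down → down → right → up → right → down → right

Solution:

┌───────┐
│A      │
│ ╶─────┤
│↓      │
│ ┌───┐ │
│↓│↱ ↓│ │
│ ╵ ╷ └─┤
│↳ ↑│↳ B│
└───┴───┘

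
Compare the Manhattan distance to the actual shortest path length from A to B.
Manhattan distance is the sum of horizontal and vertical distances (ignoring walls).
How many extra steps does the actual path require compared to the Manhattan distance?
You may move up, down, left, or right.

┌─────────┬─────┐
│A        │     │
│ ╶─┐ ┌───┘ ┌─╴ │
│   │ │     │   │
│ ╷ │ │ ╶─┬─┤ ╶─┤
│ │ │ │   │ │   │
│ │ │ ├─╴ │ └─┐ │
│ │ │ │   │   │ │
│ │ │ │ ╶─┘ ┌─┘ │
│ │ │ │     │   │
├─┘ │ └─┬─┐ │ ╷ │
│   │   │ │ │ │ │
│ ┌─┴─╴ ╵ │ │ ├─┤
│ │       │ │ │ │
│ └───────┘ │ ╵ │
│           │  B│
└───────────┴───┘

Manhattan distance: |7 - 0| + |7 - 0| = 14
Actual path length: 40
Extra steps: 40 - 14 = 26

Solution:

┌─────────┬─────┐
│A        │↱ → ↓│
│ ╶─┐ ┌───┘ ┌─╴ │
│↳ ↓│ │↱ → ↑│↓ ↲│
│ ╷ │ │ ╶─┬─┤ ╶─┤
│ │↓│ │↑ ↰│ │↳ ↓│
│ │ │ ├─╴ │ └─┐ │
│ │↓│ │↱ ↑│   │↓│
│ │ │ │ ╶─┘ ┌─┘ │
│ │↓│ │↑ ← ↰│↓ ↲│
├─┘ │ └─┬─┐ │ ╷ │
│↓ ↲│   │ │↑│↓│ │
│ ┌─┴─╴ ╵ │ │ ├─┤
│↓│       │↑│↓│ │
│ └───────┘ │ ╵ │
│↳ → → → → ↑│↳ B│
└───────────┴───┘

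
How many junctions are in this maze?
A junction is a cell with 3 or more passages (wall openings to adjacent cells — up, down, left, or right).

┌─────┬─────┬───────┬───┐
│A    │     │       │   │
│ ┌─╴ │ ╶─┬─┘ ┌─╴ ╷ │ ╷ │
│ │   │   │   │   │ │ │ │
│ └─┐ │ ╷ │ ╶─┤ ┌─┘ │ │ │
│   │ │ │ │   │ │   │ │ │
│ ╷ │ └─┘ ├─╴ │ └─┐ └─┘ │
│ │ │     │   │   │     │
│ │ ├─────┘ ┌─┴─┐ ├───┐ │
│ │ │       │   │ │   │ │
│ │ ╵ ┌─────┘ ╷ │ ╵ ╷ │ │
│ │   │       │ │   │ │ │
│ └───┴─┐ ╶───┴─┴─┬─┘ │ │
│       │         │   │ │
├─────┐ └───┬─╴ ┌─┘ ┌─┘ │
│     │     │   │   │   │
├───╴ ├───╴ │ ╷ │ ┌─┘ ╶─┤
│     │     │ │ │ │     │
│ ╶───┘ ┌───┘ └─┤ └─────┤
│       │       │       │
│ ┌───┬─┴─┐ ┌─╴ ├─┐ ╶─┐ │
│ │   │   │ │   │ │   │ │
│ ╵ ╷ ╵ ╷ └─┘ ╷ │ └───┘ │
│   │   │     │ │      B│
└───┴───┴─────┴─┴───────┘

Checking each cell for number of passages:

Junctions found (3+ passages):
  (0, 8): 3 passages
  (1, 2): 3 passages
  (1, 3): 3 passages
  (2, 0): 3 passages
  (2, 9): 3 passages
  (3, 11): 3 passages
  (5, 4): 3 passages
  (6, 7): 3 passages
  (7, 7): 3 passages
  (8, 10): 3 passages
  (9, 0): 3 passages
  (9, 5): 3 passages
  (9, 6): 3 passages
  (9, 9): 3 passages
  (10, 7): 3 passages
Total junctions: 15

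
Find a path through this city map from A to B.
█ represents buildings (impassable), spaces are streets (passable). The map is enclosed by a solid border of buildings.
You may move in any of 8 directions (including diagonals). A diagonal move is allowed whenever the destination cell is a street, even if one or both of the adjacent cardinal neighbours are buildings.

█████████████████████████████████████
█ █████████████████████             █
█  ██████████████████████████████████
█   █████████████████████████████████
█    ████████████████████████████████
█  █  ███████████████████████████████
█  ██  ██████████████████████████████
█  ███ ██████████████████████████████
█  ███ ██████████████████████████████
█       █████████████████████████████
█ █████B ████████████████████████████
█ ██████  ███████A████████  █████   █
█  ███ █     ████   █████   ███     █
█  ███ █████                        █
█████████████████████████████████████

Finding the shortest path from A to B:
Movement: 8-directional
Path length: 11 steps
Directions: down → down-left → left → left → left → left → up-left → left → left → up-left → up-left

Solution:

█████████████████████████████████████
█ █████████████████████             █
█  ██████████████████████████████████
█   █████████████████████████████████
█    ████████████████████████████████
█  █  ███████████████████████████████
█  ██  ██████████████████████████████
█  ███ ██████████████████████████████
█  ███ ██████████████████████████████
█       █████████████████████████████
█ █████B ████████████████████████████
█ ██████↖ ███████A████████  █████   █
█  ███ █ ↖←← ████↙  █████   ███     █
█  ███ █████↖←←←←                   █
█████████████████████████████████████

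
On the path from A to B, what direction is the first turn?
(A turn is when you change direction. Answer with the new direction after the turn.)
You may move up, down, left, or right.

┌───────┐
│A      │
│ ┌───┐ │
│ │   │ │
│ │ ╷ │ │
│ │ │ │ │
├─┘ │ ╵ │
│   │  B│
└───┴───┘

Directions: right, right, right, down, down, down
First turn direction: down

Solution:

┌───────┐
│A → → ↓│
│ ┌───┐ │
│ │   │↓│
│ │ ╷ │ │
│ │ │ │↓│
├─┘ │ ╵ │
│   │  B│
└───┴───┘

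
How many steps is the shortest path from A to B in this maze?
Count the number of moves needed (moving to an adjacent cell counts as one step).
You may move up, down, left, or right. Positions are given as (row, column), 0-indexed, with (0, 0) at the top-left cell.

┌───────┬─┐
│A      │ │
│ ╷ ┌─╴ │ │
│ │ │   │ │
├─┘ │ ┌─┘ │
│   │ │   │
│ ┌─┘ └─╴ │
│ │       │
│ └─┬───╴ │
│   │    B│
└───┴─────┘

Using BFS to find shortest path:
Start: (0, 0), End: (4, 4)
Path found:
(0,0) → (0,1) → (0,2) → (0,3) → (1,3) → (1,2) → (2,2) → (3,2) → (3,3) → (3,4) → (4,4)
Number of steps: 10

Solution:

┌───────┬─┐
│A → → ↓│ │
│ ╷ ┌─╴ │ │
│ │ │↓ ↲│ │
├─┘ │ ┌─┘ │
│   │↓│   │
│ ┌─┘ └─╴ │
│ │  ↳ → ↓│
│ └─┬───╴ │
│   │    B│
└───┴─────┘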